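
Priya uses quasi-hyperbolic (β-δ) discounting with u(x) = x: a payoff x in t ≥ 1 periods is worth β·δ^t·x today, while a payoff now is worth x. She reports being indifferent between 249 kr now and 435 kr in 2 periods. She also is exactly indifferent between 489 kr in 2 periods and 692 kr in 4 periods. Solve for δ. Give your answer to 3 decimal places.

Both payoffs in the second observation are in the future, so β drops out: δ^2·489 = δ^4·692 ⇒ δ^2 = 489/692 = 0.70665, so δ = 0.84062.

δ ≈ 0.841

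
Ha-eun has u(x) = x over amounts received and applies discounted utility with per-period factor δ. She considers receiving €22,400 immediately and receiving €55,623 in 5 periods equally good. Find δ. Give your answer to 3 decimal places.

The payoff in 5 periods is discounted by δ^5, so u(22400) = δ^5·u(55623) and δ^5 = u(22400)/u(55623).
With u(x) = x: δ^5 = 22400/55623 = 0.40271.
So δ = 0.40271^(1/5) ≈ 0.834.

δ ≈ 0.834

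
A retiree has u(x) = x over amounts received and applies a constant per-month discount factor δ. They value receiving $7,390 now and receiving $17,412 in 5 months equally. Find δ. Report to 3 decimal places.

Indifference means u(7390) = δ^5 · u(17412), so δ^5 = u(7390)/u(17412).
With u(x) = x: δ^5 = 7390/17412 = 0.42442.
So δ = 0.42442^(1/5) ≈ 0.842.

δ ≈ 0.842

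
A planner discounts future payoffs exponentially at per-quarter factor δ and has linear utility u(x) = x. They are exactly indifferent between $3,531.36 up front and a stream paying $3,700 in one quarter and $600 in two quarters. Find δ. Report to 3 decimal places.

Present value of the stream is 3700·δ + 600·δ². Indifference gives 3700δ + 600δ² = 3531.36.
That is, 600δ² + 3700δ − 3531.36 = 0, a quadratic in δ.
By the quadratic formula (taking the positive root), δ = (−3700 + √22165264.00) / 1200 ≈ 0.840.

δ ≈ 0.840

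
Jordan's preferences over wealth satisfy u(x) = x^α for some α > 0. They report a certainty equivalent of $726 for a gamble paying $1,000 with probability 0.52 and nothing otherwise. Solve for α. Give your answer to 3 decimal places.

α ≈ 2.042

Since u(0) = 0, the lottery's EU is 0.52·1000^α.
Setting u(726) equal to that: 726^α = 0.52·1000^α ⇒ (726/1000)^α = 0.52.
Take logs: α = ln 0.52 / ln(726/1000) ≈ 2.04221.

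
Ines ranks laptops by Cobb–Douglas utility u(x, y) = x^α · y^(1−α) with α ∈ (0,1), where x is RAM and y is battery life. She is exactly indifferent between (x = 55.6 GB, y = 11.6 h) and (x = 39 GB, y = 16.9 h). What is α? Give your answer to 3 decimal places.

Set the two utilities equal: 55.6^α·11.6^(1−α) = 39^α·16.9^(1−α).
Taking logs: α·ln 55.6 + (1−α)·ln 11.6 = α·ln 39 + (1−α)·ln 16.9, i.e. α·0.354622 = (1−α)·0.376309.
Thus α·(0.730931) = 0.376309, so α = 0.376309/0.730931 ≈ 0.515.

α ≈ 0.515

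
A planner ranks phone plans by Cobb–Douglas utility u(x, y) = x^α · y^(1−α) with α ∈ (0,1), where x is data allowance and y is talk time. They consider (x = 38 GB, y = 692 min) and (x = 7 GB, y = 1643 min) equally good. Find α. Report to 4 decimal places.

The Cobb–Douglas utilities coincide, so 38^α·692^(1−α) = 7^α·1643^(1−α).
Taking logs: α·ln 38 + (1−α)·ln 692 = α·ln 7 + (1−α)·ln 1643, i.e. α·1.6916760 = (1−α)·0.8646932.
Thus α·(2.5563692) = 0.8646932, so α = 0.8646932/2.5563692 ≈ 0.3383.

α ≈ 0.3383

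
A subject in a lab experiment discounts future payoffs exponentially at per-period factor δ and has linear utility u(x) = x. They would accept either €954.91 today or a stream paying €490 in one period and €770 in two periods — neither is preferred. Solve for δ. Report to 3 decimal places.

Present value of the stream is 490·δ + 770·δ². Indifference gives 490δ + 770δ² = 954.91.
That is, 770δ² + 490δ − 954.91 = 0, a quadratic in δ.
By the quadratic formula (taking the positive root), δ = (−490 + √3181222.80) / 1540 ≈ 0.840.

δ ≈ 0.840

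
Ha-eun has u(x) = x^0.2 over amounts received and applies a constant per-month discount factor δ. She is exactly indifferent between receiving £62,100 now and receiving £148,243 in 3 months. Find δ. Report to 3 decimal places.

δ ≈ 0.944

Equating discounted utilities: u(62100) = δ^3·u(148243) ⇒ δ^3 = u(62100)/u(148243).
With u(x) = x^0.2: δ^3 = 62100^0.2/148243^0.2 = (62100/148243)^0.2 = 0.84028.
Hence δ = (0.84028)^(1/3) = 0.94364.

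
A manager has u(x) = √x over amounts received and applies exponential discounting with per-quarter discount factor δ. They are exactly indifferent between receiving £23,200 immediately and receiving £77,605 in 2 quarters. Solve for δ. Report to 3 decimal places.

δ ≈ 0.739

The payoff in 2 quarters is discounted by δ^2, so u(23200) = δ^2·u(77605) and δ^2 = u(23200)/u(77605).
With u(x) = √x: δ^2 = √23200/√77605 = √(23200/77605) = 0.54676.
So δ = 0.54676^(1/2) ≈ 0.739.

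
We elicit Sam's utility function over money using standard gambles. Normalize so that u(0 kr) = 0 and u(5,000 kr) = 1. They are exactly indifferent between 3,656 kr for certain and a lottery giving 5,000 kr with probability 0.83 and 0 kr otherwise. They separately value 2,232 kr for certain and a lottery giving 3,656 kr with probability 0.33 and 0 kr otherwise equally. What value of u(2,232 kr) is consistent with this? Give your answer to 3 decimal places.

0.274

From the first indifference, u(3,656 kr) = 0.83·u(5,000 kr) + 0.17·u(0 kr) = 0.83·1 + 0.17·0 = 0.83.
Chaining: u(2,232 kr) = 0.33·0.83 + 0.67·0.00 = 0.2739.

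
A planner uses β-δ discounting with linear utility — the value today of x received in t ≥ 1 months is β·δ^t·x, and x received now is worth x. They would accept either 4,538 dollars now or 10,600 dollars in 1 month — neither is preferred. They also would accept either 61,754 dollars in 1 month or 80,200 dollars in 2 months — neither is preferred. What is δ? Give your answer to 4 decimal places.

Both payoffs in the second observation are in the future, so β drops out: δ^1·61754 = δ^2·80200 ⇒ δ = 61754/80200 = 0.77000.

δ ≈ 0.7700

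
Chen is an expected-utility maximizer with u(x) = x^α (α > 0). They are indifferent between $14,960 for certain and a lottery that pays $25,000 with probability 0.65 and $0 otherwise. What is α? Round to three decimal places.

Since u(0) = 0, the lottery's EU is 0.65·25000^α.
Equating: 14960^α = 0.65·25000^α, i.e. 0.5984^α = 0.65.
Take logs: α = ln 0.65 / ln(14960/25000) ≈ 0.83892.

α ≈ 0.839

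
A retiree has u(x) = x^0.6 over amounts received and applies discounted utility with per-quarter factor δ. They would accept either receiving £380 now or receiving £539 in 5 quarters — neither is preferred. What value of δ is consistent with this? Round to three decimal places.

The payoff in 5 quarters is discounted by δ^5, so u(380) = δ^5·u(539) and δ^5 = u(380)/u(539).
Since u(x) = x^0.6, δ^5 = (380/539)^0.6 = 0.70501^0.6 = 0.81081.
So δ = 0.81081^(1/5) ≈ 0.959.

δ ≈ 0.959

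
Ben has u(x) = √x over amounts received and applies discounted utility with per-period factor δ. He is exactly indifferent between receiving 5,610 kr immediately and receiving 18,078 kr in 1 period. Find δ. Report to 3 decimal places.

Indifference means u(5610) = δ · u(18078), so δ = u(5610)/u(18078).
With u(x) = √x: δ = √5610/√18078 = √(5610/18078) = 0.55707.

δ ≈ 0.557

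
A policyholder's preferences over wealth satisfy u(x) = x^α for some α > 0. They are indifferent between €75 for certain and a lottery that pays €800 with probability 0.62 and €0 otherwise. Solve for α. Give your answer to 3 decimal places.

The lottery's expected utility is 0.62·u(800) + 0.38·u(0) = 0.62·800^α (since u(0) = 0 for α > 0).
Equating: 75^α = 0.62·800^α, i.e. 0.0938^α = 0.62.
Taking logs: α·ln(75/800) = ln(0.62), so α = -0.478036 / -2.367124 ≈ 0.202.

α ≈ 0.202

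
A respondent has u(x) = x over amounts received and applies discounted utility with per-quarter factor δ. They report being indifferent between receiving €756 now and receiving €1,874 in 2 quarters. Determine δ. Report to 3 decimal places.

δ ≈ 0.635

Equating discounted utilities: u(756) = δ^2·u(1874) ⇒ δ^2 = u(756)/u(1874).
With u(x) = x: δ^2 = 756/1874 = 0.40342.
Hence δ = (0.40342)^(1/2) = 0.63515.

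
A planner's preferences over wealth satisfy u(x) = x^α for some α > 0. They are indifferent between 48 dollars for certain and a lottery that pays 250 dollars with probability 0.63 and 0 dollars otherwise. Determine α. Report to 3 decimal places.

α ≈ 0.280

EU(lottery) = 0.63·250^α + 0.37·0 = 0.63·250^α.
Setting u(48) equal to that: 48^α = 0.63·250^α ⇒ (48/250)^α = 0.63.
Taking logs: α·ln(48/250) = ln(0.63), so α = -0.462035 / -1.650260 ≈ 0.280.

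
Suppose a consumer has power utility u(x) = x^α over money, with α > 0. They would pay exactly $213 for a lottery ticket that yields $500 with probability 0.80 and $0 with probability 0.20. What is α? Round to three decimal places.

α ≈ 0.262

EU(lottery) = 0.80·500^α + 0.20·0 = 0.80·500^α.
Indifference: 213^α = 0.80·500^α, so (213/500)^α = 0.80.
Take logs: α = ln 0.80 / ln(213/500) ≈ 0.26150.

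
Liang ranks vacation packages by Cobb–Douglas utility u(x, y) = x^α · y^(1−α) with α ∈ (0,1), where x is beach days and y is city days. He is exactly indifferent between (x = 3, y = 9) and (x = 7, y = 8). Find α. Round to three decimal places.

α ≈ 0.122

Set the two utilities equal: 3^α·9^(1−α) = 7^α·8^(1−α).
(3/7)^α = (8/9)^(1−α); take logs: α·ln(3/7) = (1−α)·ln(8/9), i.e. α·-0.847298 = (1−α)·-0.117783.
With A = -0.847298 and B = -0.117783: α·A = (1−α)·B, so α = B/(A+B) = -0.117783/-0.965081 ≈ 0.122.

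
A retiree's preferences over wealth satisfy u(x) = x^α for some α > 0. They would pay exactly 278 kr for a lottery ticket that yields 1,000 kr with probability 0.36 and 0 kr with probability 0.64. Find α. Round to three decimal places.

α ≈ 0.798

EU(lottery) = 0.36·1000^α + 0.64·0 = 0.36·1000^α.
Setting u(278) equal to that: 278^α = 0.36·1000^α ⇒ (278/1000)^α = 0.36.
Taking logs: α·ln(278/1000) = ln(0.36), so α = -1.021651 / -1.280134 ≈ 0.798.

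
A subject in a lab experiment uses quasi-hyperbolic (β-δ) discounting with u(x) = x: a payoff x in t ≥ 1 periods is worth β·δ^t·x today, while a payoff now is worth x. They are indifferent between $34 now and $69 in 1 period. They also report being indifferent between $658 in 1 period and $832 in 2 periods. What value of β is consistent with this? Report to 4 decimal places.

β ≈ 0.6231

Both payoffs in the second observation are in the future, so β drops out: δ^1·658 = δ^2·832 ⇒ δ = 658/832 = 0.79087.
Substituting δ into 34 = β·δ·69: β = 34/(54.570) ≈ 0.6231.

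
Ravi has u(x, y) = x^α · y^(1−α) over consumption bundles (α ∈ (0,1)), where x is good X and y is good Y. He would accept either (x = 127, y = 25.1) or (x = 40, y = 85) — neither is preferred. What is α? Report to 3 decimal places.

Indifference: 127^α · 25.1^(1−α) = 40^α · 85^(1−α).
(127/40)^α = (85/25.1)^(1−α); take logs: α·ln(127/40) = (1−α)·ln(85/25.1), i.e. α·1.155308 = (1−α)·1.219783.
With A = 1.155308 and B = 1.219783: α·A = (1−α)·B, so α = B/(A+B) = 1.219783/2.375091 ≈ 0.514.

α ≈ 0.514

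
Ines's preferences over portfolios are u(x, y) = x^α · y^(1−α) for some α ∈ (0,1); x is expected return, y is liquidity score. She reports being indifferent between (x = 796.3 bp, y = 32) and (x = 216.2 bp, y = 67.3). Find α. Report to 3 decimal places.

α ≈ 0.363

Indifference: 796.3^α · 32^(1−α) = 216.2^α · 67.3^(1−α).
Rearrange to (796.3/216.2)^α = (67.3/32)^(1−α) and take logs: α·1.303772 = (1−α)·0.743424.
So α/(1−α) = (0.743424)/(1.303772) = 0.570210, and α = 0.570210/1.570210 ≈ 0.363.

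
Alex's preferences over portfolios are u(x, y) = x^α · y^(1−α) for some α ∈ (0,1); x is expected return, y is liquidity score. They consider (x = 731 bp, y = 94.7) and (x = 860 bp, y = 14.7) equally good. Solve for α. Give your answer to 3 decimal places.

α ≈ 0.920

The Cobb–Douglas utilities coincide, so 731^α·94.7^(1−α) = 860^α·14.7^(1−α).
Rearrange to (731/860)^α = (14.7/94.7)^(1−α) and take logs: α·-0.162519 = (1−α)·-1.862867.
With A = -0.162519 and B = -1.862867: α·A = (1−α)·B, so α = B/(A+B) = -1.862867/-2.025386 ≈ 0.920.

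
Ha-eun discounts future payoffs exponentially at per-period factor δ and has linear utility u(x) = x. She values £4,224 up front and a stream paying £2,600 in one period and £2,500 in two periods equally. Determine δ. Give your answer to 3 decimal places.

Present value of the stream is 2600·δ + 2500·δ². Indifference gives 2600δ + 2500δ² = 4224.
That is, 2500δ² + 2600δ − 4224 = 0, a quadratic in δ.
By the quadratic formula (taking the positive root), δ = (−2600 + √49000000.00) / 5000 ≈ 0.880.

δ ≈ 0.880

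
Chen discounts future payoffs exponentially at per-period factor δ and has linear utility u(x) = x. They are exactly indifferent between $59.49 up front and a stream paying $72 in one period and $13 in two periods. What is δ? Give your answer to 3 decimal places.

The stream is worth 72δ + 13δ² today, so 72δ + 13δ² = 59.49.
So 13δ² + 72δ − 59.49 = 0.
By the quadratic formula (taking the positive root), δ = (−72 + √8277.48) / 26 ≈ 0.730.

δ ≈ 0.730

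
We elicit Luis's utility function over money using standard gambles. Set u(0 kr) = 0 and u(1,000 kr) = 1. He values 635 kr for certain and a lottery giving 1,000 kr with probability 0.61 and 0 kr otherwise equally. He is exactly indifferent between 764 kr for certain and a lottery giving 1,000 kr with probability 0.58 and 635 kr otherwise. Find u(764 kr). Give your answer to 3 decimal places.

0.836

First, u(635 kr) = 0.61·u(1,000 kr) + 0.39·u(0 kr) = 0.61.
Chaining: u(764 kr) = 0.58·1.00 + 0.42·0.61 = 0.8362.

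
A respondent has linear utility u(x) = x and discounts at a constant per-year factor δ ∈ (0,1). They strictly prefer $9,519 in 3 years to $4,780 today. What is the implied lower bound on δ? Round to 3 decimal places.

The preference means 4780 < δ^3·9519.
Dividing by 9519: δ^3 > 0.50215. Both sides are positive, so the cube root keeps the direction.
δ > (4780/9519)^(1/3) ≈ 0.795.

δ > 0.795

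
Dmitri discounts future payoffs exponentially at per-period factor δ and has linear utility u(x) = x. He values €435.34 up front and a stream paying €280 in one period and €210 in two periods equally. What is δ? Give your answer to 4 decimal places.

Present value of the stream is 280·δ + 210·δ². Indifference gives 280δ + 210δ² = 435.34.
So 210δ² + 280δ − 435.34 = 0.
By the quadratic formula (taking the positive root), δ = (−280 + √444085.60) / 420 ≈ 0.9200.

δ ≈ 0.9200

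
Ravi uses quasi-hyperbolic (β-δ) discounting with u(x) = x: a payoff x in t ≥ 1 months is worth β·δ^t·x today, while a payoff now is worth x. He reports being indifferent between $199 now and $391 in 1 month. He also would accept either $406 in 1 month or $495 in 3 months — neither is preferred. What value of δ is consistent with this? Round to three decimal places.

From the later pair, β·δ^1·406 = β·δ^3·495; dividing through, δ^2 = 406/495 = 0.82020, so δ = 0.90565.

δ ≈ 0.906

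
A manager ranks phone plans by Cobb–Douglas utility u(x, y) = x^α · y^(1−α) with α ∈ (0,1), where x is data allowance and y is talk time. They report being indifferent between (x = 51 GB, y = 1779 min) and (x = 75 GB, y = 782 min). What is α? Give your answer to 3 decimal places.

α ≈ 0.681

Set the two utilities equal: 51^α·1779^(1−α) = 75^α·782^(1−α).
Taking logs: α·ln 51 + (1−α)·ln 1779 = α·ln 75 + (1−α)·ln 782, i.e. α·-0.385662 = (1−α)·-0.821952.
Thus α·(-1.207614) = -0.821952, so α = -0.821952/-1.207614 ≈ 0.681.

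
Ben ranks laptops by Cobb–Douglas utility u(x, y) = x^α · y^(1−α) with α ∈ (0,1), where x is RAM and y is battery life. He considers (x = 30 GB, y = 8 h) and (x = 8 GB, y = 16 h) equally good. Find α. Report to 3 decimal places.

α ≈ 0.344

The Cobb–Douglas utilities coincide, so 30^α·8^(1−α) = 8^α·16^(1−α).
Taking logs: α·ln 30 + (1−α)·ln 8 = α·ln 8 + (1−α)·ln 16, i.e. α·1.321756 = (1−α)·0.693147.
Thus α·(2.014903) = 0.693147, so α = 0.693147/2.014903 ≈ 0.344.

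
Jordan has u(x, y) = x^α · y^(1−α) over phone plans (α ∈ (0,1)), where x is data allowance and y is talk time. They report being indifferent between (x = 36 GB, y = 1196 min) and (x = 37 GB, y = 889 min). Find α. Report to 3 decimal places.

Set the two utilities equal: 36^α·1196^(1−α) = 37^α·889^(1−α).
(36/37)^α = (889/1196)^(1−α); take logs: α·ln(36/37) = (1−α)·ln(889/1196), i.e. α·-0.027399 = (1−α)·-0.296641.
Thus α·(-0.324040) = -0.296641, so α = -0.296641/-0.324040 ≈ 0.915.

α ≈ 0.915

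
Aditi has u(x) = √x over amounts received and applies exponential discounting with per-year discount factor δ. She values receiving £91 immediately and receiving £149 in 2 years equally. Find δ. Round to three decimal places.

Equating discounted utilities: u(91) = δ^2·u(149) ⇒ δ^2 = u(91)/u(149).
With u(x) = √x: δ^2 = √91/√149 = √(91/149) = 0.78150.
Hence δ = (0.78150)^(1/2) = 0.88402.

δ ≈ 0.884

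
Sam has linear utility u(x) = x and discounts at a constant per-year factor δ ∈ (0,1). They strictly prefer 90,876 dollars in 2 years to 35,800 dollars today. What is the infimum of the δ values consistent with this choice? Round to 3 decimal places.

δ > 0.628

The preference means 35800 < δ^2·90876.
Hence δ^2 > 35800/90876 = 0.39394, and x ↦ x^(1/2) is increasing on (0,∞).
δ > 0.39394^(1/2) = 0.628.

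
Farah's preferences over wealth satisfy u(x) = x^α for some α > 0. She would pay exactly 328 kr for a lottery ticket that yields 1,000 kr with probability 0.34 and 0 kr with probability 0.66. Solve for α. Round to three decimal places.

α ≈ 0.968

The lottery's expected utility is 0.34·u(1000) + 0.66·u(0) = 0.34·1000^α (since u(0) = 0 for α > 0).
Indifference: 328^α = 0.34·1000^α, so (328/1000)^α = 0.34.
Taking logs: α·ln(328/1000) = ln(0.34), so α = -1.078810 / -1.114742 ≈ 0.968.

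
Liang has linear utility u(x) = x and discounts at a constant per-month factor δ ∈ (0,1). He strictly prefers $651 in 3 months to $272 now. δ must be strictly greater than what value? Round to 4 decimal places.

δ > 0.7476

The preference means 272 < δ^3·651.
So δ^3 > 272/651 = 0.41782; taking the cube root of both positive sides preserves the inequality.
δ > (272/651)^(1/3) ≈ 0.7476.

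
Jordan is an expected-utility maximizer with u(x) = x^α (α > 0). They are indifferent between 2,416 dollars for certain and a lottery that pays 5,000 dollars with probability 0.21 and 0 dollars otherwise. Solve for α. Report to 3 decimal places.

α ≈ 2.146

The lottery's expected utility is 0.21·u(5000) + 0.79·u(0) = 0.21·5000^α (since u(0) = 0 for α > 0).
Setting u(2416) equal to that: 2416^α = 0.21·5000^α ⇒ (2416/5000)^α = 0.21.
α = ln(0.21) / ln(2416/5000) = -1.560648/-0.727325 ≈ 2.146.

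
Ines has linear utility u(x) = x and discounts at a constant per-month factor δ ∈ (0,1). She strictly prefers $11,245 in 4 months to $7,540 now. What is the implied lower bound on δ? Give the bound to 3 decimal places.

δ > 0.905

Comparing present values: 7540 < δ^4·11245.
So δ^4 > 7540/11245 = 0.67052; taking the 4th root of both positive sides preserves the inequality.
δ > (7540/11245)^(1/4) ≈ 0.905.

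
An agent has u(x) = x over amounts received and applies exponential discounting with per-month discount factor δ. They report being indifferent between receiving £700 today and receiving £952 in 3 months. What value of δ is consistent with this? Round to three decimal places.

δ ≈ 0.903

Indifference means u(700) = δ^3 · u(952), so δ^3 = u(700)/u(952).
With u(x) = x: δ^3 = 700/952 = 0.73529.
Taking the cube root: δ = 0.73529^(1/3) ≈ 0.903.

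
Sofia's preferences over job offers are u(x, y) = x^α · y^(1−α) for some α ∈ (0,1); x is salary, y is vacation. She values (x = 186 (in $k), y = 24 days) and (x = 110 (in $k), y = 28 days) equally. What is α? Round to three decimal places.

α ≈ 0.227

Indifference: 186^α · 24^(1−α) = 110^α · 28^(1−α).
Rearrange to (186/110)^α = (28/24)^(1−α) and take logs: α·0.525266 = (1−α)·0.154151.
With A = 0.525266 and B = 0.154151: α·A = (1−α)·B, so α = B/(A+B) = 0.154151/0.679417 ≈ 0.227.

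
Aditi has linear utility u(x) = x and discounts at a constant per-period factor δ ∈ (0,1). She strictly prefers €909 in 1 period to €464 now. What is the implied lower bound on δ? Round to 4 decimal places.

The preference means 464 < δ·909.
Dividing through by 909 gives δ > 0.51045.

δ > 0.5105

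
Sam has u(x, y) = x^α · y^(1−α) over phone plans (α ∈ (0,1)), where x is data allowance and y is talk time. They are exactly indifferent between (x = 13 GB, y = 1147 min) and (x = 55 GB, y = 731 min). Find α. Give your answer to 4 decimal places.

Indifference: 13^α · 1147^(1−α) = 55^α · 731^(1−α).
Taking logs: α·ln 13 + (1−α)·ln 1147 = α·ln 55 + (1−α)·ln 731, i.e. α·-1.4423838 = (1−α)·-0.4504917.
With A = -1.4423838 and B = -0.4504917: α·A = (1−α)·B, so α = B/(A+B) = -0.4504917/-1.8928755 ≈ 0.2380.

α ≈ 0.2380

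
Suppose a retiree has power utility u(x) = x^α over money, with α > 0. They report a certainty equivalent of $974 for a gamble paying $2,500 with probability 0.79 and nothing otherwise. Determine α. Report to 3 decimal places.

EU(lottery) = 0.79·2500^α + 0.21·0 = 0.79·2500^α.
Equating: 974^α = 0.79·2500^α, i.e. 0.3896^α = 0.79.
α = ln(0.79) / ln(974/2500) = -0.235722/-0.942635 ≈ 0.250.

α ≈ 0.250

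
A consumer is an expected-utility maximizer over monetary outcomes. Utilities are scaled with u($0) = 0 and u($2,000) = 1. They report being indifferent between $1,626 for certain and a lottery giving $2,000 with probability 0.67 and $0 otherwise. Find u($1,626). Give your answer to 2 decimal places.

0.67

u($1,626) equals the lottery's expected utility: 0.67·1 + 0.33·0 = 0.67.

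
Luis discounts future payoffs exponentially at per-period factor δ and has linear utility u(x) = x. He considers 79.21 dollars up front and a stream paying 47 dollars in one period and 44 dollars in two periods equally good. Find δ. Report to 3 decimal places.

Present value of the stream is 47·δ + 44·δ². Indifference gives 47δ + 44δ² = 79.21.
So 44δ² + 47δ − 79.21 = 0.
The positive root is δ = [−47 + √(47² + 4·44·79.21)] / (2·44) = (−47 + 127.082)/88 ≈ 0.910.

δ ≈ 0.910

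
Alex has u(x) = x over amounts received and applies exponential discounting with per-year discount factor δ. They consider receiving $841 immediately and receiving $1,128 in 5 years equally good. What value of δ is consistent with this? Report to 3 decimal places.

Equating discounted utilities: u(841) = δ^5·u(1128) ⇒ δ^5 = u(841)/u(1128).
With u(x) = x: δ^5 = 841/1128 = 0.74557.
So δ = 0.74557^(1/5) ≈ 0.943.

δ ≈ 0.943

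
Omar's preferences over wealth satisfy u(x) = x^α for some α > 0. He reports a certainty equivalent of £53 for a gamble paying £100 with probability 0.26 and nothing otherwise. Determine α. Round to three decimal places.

α ≈ 2.122

Since u(0) = 0, the lottery's EU is 0.26·100^α.
Setting u(53) equal to that: 53^α = 0.26·100^α ⇒ (53/100)^α = 0.26.
α = ln(0.26) / ln(53/100) = -1.347074/-0.634878 ≈ 2.122.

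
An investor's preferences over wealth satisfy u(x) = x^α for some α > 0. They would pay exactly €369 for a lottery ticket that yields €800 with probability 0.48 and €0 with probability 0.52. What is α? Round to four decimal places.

α ≈ 0.9485

Since u(0) = 0, the lottery's EU is 0.48·800^α.
Setting u(369) equal to that: 369^α = 0.48·800^α ⇒ (369/800)^α = 0.48.
Take logs: α = ln 0.48 / ln(369/800) ≈ 0.948507.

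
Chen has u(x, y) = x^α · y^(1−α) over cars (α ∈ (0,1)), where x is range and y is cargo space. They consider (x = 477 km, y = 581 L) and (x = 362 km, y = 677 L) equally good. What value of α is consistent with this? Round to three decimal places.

α ≈ 0.357

Indifference: 477^α · 581^(1−α) = 362^α · 677^(1−α).
Rearrange to (477/362)^α = (677/581)^(1−α) and take logs: α·0.275872 = (1−α)·0.152921.
With A = 0.275872 and B = 0.152921: α·A = (1−α)·B, so α = B/(A+B) = 0.152921/0.428793 ≈ 0.357.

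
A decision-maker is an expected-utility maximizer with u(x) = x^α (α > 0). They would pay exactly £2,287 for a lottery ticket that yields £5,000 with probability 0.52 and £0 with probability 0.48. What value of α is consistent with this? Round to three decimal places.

α ≈ 0.836

EU(lottery) = 0.52·5000^α + 0.48·0 = 0.52·5000^α.
Indifference: 2287^α = 0.52·5000^α, so (2287/5000)^α = 0.52.
α = ln(0.52) / ln(2287/5000) = -0.653926/-0.782197 ≈ 0.836.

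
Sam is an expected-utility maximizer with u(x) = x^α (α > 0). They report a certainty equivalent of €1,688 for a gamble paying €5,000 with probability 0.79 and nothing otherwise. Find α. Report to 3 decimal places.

α ≈ 0.217

EU(lottery) = 0.79·5000^α + 0.21·0 = 0.79·5000^α.
Equating: 1688^α = 0.79·5000^α, i.e. 0.3376^α = 0.79.
Taking logs: α·ln(1688/5000) = ln(0.79), so α = -0.235722 / -1.085894 ≈ 0.217.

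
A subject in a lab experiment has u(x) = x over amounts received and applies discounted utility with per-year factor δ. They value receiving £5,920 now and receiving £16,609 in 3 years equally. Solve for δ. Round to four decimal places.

Equating discounted utilities: u(5920) = δ^3·u(16609) ⇒ δ^3 = u(5920)/u(16609).
With u(x) = x: δ^3 = 5920/16609 = 0.35643.
Hence δ = (0.35643)^(1/3) = 0.709022.

δ ≈ 0.7090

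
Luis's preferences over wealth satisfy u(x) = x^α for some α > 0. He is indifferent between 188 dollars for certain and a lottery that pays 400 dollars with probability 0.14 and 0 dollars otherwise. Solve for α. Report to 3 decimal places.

The lottery's expected utility is 0.14·u(400) + 0.86·u(0) = 0.14·400^α (since u(0) = 0 for α > 0).
Indifference: 188^α = 0.14·400^α, so (188/400)^α = 0.14.
Taking logs: α·ln(188/400) = ln(0.14), so α = -1.966113 / -0.755023 ≈ 2.604.

α ≈ 2.604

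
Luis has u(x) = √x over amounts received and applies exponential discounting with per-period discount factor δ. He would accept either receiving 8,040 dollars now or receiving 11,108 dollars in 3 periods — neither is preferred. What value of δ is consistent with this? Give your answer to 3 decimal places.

δ ≈ 0.948

Indifference means u(8040) = δ^3 · u(11108), so δ^3 = u(8040)/u(11108).
Since u(x) = √x, δ^3 = √(8040/11108) = 0.85077.
Hence δ = (0.85077)^(1/3) = 0.94755.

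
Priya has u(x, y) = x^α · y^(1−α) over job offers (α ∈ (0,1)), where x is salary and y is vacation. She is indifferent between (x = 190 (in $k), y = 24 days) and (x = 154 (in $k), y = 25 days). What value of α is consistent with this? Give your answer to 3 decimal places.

Indifference: 190^α · 24^(1−α) = 154^α · 25^(1−α).
(190/154)^α = (25/24)^(1−α); take logs: α·ln(190/154) = (1−α)·ln(25/24), i.e. α·0.210071 = (1−α)·0.040822.
So α/(1−α) = (0.040822)/(0.210071) = 0.194325, and α = 0.194325/1.194325 ≈ 0.163.

α ≈ 0.163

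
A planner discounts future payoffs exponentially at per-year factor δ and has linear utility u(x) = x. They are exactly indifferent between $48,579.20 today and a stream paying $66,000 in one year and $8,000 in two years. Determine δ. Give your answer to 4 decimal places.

Equating present values: 48579.20 = 66000δ + 8000δ².
That is, 8000δ² + 66000δ − 48579.20 = 0, a quadratic in δ.
δ = (−66000 + √(66000² + 4·8000·48579.20)) / (2·8000) = (−66000 + √5910534400.00) / 16000 ≈ 0.6800.

δ ≈ 0.6800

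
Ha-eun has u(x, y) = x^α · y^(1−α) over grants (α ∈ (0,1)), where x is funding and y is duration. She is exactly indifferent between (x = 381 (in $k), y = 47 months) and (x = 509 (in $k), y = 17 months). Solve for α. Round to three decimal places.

α ≈ 0.778

Indifference: 381^α · 47^(1−α) = 509^α · 17^(1−α).
Rearrange to (381/509)^α = (17/47)^(1−α) and take logs: α·-0.289649 = (1−α)·-1.016934.
Thus α·(-1.306583) = -1.016934, so α = -1.016934/-1.306583 ≈ 0.778.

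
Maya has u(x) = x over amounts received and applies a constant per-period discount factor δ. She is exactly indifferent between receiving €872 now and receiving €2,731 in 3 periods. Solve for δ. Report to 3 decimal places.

The payoff in 3 periods is discounted by δ^3, so u(872) = δ^3·u(2731) and δ^3 = u(872)/u(2731).
With u(x) = x: δ^3 = 872/2731 = 0.31930.
Hence δ = (0.31930)^(1/3) = 0.68349.

δ ≈ 0.683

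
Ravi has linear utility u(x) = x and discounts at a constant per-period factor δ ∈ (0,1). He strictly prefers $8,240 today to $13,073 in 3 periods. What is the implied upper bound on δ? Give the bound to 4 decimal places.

δ < 0.8574

Under u(x) = x this choice says 8240 > δ^3·13073.
Hence δ^3 < 8240/13073 = 0.63031, and x ↦ x^(1/3) is increasing on (0,∞).
δ < (8240/13073)^(1/3) ≈ 0.8574.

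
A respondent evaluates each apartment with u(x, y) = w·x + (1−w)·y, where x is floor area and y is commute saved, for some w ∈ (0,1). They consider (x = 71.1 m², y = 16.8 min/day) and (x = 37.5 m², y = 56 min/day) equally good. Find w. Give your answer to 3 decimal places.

u(71.1,16.8) = u(37.5,56) means w·71.1 + (1−w)·16.8 = w·37.5 + (1−w)·56.
Collecting terms: w·33.6 = (1−w)·39.2.
The marginal rate of substitution is 39.2/33.6, so w = 39.2/(33.6+39.2) = 0.538.

w = 0.538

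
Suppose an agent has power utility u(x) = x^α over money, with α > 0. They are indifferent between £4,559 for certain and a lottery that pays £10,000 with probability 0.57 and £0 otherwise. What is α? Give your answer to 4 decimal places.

Since u(0) = 0, the lottery's EU is 0.57·10000^α.
Equating: 4559^α = 0.57·10000^α, i.e. 0.4559^α = 0.57.
α = ln(0.57) / ln(4559/10000) = -0.5621189/-0.7854818 ≈ 0.7156.

α ≈ 0.7156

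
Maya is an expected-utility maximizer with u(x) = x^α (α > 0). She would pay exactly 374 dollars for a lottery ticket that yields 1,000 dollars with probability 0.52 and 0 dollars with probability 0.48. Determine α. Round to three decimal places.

α ≈ 0.665

Since u(0) = 0, the lottery's EU is 0.52·1000^α.
Equating: 374^α = 0.52·1000^α, i.e. 0.3740^α = 0.52.
Taking logs: α·ln(374/1000) = ln(0.52), so α = -0.653926 / -0.983499 ≈ 0.665.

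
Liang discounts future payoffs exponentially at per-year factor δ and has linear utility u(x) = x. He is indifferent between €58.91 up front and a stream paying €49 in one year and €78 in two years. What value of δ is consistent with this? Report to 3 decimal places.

Equating present values: 58.91 = 49δ + 78δ².
That is, 78δ² + 49δ − 58.91 = 0, a quadratic in δ.
The positive root is δ = [−49 + √(49² + 4·78·58.91)] / (2·78) = (−49 + 144.156)/156 ≈ 0.610.

δ ≈ 0.610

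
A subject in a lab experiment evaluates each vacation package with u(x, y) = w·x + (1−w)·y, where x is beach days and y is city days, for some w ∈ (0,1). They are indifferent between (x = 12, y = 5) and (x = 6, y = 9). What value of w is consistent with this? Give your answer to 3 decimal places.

w = 0.400

u(12,5) = u(6,9) means w·12 + (1−w)·5 = w·6 + (1−w)·9.
w·(12−6) = (1−w)·(9−5), i.e. w·6 = (1−w)·4.
Hence w = 4/(6+4) = 4/10 = 0.400.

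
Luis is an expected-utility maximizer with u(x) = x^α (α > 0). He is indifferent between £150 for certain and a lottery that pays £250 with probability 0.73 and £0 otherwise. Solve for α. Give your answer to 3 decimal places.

α ≈ 0.616

Since u(0) = 0, the lottery's EU is 0.73·250^α.
Equating: 150^α = 0.73·250^α, i.e. 0.6000^α = 0.73.
Taking logs: α·ln(150/250) = ln(0.73), so α = -0.314711 / -0.510826 ≈ 0.616.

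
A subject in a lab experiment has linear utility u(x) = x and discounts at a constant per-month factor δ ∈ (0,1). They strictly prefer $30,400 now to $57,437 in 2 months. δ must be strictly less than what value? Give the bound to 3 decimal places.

δ < 0.728

The preference means 30400 > δ^2·57437.
Dividing by 57437: δ^2 < 0.52928. Both sides are positive, so the square root keeps the direction.
δ < 0.52928^(1/2) = 0.728.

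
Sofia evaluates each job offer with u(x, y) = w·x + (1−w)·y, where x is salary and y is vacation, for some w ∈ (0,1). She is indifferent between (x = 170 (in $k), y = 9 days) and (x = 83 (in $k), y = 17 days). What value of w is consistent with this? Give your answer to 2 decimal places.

Indifference: w·170 + (1−w)·9 = w·83 + (1−w)·17.
Collecting terms: w·87 = (1−w)·8.
So w/(1−w) = 8/87 = 0.0920, giving w = 8/(87+8) = 0.08.

w = 0.08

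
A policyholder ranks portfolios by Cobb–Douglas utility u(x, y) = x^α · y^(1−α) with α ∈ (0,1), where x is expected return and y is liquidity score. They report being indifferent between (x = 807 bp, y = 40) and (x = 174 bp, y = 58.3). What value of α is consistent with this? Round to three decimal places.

α ≈ 0.197

The Cobb–Douglas utilities coincide, so 807^α·40^(1−α) = 174^α·58.3^(1−α).
Taking logs: α·ln 807 + (1−α)·ln 40 = α·ln 174 + (1−α)·ln 58.3, i.e. α·1.534268 = (1−α)·0.376723.
So α/(1−α) = (0.376723)/(1.534268) = 0.245539, and α = 0.245539/1.245539 ≈ 0.197.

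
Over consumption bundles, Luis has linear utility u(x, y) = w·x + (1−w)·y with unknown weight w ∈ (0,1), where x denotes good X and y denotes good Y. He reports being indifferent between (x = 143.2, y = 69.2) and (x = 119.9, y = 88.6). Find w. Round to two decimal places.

Equating utilities: w·143.2 + (1−w)·69.2 = w·119.9 + (1−w)·88.6.
w·(143.2−119.9) = (1−w)·(88.6−69.2), i.e. w·23.3 = (1−w)·19.4.
So w/(1−w) = 19.4/23.3 = 0.8326, giving w = 19.4/(23.3+19.4) = 0.45.

w = 0.45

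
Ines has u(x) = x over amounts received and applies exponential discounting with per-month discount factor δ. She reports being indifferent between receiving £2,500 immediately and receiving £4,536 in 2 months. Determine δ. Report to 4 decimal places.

δ ≈ 0.7424

Equating discounted utilities: u(2500) = δ^2·u(4536) ⇒ δ^2 = u(2500)/u(4536).
With u(x) = x: δ^2 = 2500/4536 = 0.55115.
Taking the square root: δ = 0.55115^(1/2) ≈ 0.7424.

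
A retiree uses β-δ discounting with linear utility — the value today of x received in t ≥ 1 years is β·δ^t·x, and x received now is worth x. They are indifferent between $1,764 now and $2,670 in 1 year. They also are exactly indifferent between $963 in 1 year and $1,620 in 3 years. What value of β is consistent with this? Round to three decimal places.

The second indifference involves only future payoffs, so β cancels: β·δ^1·963 = β·δ^3·1620, giving δ^2 = 963/1620 = 0.59444, so δ = 0.77100.
The first indifference: 1764 = β·δ·2670, so β = 1764/(δ·2670) = 1764/(0.77100·2670) ≈ 0.857.

β ≈ 0.857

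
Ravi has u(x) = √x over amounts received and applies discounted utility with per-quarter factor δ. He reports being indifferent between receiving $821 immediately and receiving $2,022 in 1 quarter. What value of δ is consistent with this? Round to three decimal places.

Indifference means u(821) = δ · u(2022), so δ = u(821)/u(2022).
Since u(x) = √x, δ = √(821/2022) = 0.63721.

δ ≈ 0.637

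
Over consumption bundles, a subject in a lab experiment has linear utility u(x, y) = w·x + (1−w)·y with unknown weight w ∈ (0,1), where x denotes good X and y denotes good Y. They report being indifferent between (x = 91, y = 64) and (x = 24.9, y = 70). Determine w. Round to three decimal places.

w = 0.083

u(91,64) = u(24.9,70) means w·91 + (1−w)·64 = w·24.9 + (1−w)·70.
Rearranging, 66.1·w − 6·(1−w) = 0.
Hence w = 6/(66.1+6) = 6/72.1 = 0.083.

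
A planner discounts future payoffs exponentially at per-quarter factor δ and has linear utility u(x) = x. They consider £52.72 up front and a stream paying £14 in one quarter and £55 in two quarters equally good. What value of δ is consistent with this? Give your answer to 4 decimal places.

The stream is worth 14δ + 55δ² today, so 14δ + 55δ² = 52.72.
So 55δ² + 14δ − 52.72 = 0.
By the quadratic formula (taking the positive root), δ = (−14 + √11794.40) / 110 ≈ 0.8600.

δ ≈ 0.8600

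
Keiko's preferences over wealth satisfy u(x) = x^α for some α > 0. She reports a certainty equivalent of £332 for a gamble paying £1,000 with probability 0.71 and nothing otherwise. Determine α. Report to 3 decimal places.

α ≈ 0.311

The lottery's expected utility is 0.71·u(1000) + 0.29·u(0) = 0.71·1000^α (since u(0) = 0 for α > 0).
Equating: 332^α = 0.71·1000^α, i.e. 0.3320^α = 0.71.
α = ln(0.71) / ln(332/1000) = -0.342490/-1.102620 ≈ 0.311.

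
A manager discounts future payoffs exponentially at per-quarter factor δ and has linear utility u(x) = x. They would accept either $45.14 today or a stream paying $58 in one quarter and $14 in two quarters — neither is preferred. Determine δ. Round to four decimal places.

Equating present values: 45.14 = 58δ + 14δ².
Rearranged: 14δ² + 58δ − 45.14 = 0.
The positive root is δ = [−58 + √(58² + 4·14·45.14)] / (2·14) = (−58 + 76.758)/28 ≈ 0.6699.

δ ≈ 0.6699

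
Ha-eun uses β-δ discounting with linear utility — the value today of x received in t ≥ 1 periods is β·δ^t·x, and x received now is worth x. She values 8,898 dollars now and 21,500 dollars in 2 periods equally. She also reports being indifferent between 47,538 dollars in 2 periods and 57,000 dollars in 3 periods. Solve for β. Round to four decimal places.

From the later pair, β·δ^2·47538 = β·δ^3·57000; dividing through, δ = 47538/57000 = 0.83400.
The first indifference: 8898 = β·δ^2·21500, so β = 8898/(δ^2·21500) = 8898/(0.69556·21500) ≈ 0.5950.

β ≈ 0.5950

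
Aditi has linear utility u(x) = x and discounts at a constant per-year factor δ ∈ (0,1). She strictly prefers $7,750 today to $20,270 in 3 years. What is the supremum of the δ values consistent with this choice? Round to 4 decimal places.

The preference means 7750 > δ^3·20270.
Hence δ^3 < 7750/20270 = 0.38234, and x ↦ x^(1/3) is increasing on (0,∞).
δ < 0.38234^(1/3) = 0.7258.

δ < 0.7258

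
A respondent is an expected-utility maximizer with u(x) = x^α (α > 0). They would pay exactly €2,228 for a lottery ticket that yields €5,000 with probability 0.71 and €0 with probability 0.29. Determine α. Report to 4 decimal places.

EU(lottery) = 0.71·5000^α + 0.29·0 = 0.71·5000^α.
Indifference: 2228^α = 0.71·5000^α, so (2228/5000)^α = 0.71.
Taking logs: α·ln(2228/5000) = ln(0.71), so α = -0.3424903 / -0.8083336 ≈ 0.4237.

α ≈ 0.4237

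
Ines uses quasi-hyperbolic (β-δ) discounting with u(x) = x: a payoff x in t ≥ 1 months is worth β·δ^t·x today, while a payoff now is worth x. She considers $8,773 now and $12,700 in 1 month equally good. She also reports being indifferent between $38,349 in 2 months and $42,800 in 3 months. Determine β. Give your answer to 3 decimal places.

From the later pair, β·δ^2·38349 = β·δ^3·42800; dividing through, δ = 38349/42800 = 0.89600.
Substituting δ into 8773 = β·δ·12700: β = 8773/(11379.259) ≈ 0.771.

β ≈ 0.771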